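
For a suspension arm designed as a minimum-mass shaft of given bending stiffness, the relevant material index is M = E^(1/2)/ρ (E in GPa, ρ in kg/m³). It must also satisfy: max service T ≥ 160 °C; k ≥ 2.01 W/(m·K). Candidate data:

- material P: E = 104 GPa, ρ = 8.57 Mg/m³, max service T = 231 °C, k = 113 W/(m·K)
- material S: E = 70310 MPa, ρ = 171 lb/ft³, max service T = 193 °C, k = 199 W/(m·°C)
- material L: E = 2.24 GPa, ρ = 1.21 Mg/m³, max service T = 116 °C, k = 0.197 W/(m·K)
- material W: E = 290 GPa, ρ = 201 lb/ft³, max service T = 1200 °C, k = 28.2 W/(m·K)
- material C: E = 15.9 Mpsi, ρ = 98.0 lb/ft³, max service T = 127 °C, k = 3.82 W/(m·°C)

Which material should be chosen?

Screen on constraints: max service T ≥ 160 °C; k ≥ 2.01 W/(m·K). Survivors: material P, material S, material W.
Convert each candidate to consistent units, then evaluate M:
  material P: E = 104.0 GPa, ρ = 8570 kg/m³
  material S: E = 70.31 GPa, ρ = 2739 kg/m³
  material W: E = 290.0 GPa, ρ = 3220 kg/m³
  material W: M = 5.29×10⁻³
  material S: M = 3.06×10⁻³
  material P: M = 1.19×10⁻³
Material W has the largest M.

material W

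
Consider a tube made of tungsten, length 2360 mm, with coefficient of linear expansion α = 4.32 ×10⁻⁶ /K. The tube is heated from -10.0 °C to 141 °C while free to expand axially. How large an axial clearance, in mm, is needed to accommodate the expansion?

ΔT = 141 − (-10.0) = 151.0 K.
ΔL = α·L₀·ΔT = 4.32×10⁻⁶ × 2360 mm × 151.0 K = 1.54 mm.

1.54 mm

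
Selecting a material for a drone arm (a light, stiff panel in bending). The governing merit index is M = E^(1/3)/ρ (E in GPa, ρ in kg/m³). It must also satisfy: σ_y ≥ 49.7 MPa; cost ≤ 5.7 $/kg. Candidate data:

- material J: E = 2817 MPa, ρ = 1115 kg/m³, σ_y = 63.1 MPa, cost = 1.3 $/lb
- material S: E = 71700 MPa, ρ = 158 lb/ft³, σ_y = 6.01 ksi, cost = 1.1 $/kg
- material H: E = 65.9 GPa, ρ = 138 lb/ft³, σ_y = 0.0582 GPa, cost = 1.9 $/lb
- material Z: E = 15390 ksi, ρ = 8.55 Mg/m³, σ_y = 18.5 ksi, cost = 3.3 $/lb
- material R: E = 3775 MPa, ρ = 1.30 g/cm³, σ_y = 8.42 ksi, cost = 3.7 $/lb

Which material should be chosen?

material H

Screen on constraints: σ_y ≥ 49.7 MPa; cost ≤ 5.7 $/kg. Survivors: material J, material H.
Putting every candidate on a common basis:
  material J: E = 2.817 GPa, ρ = 1115 kg/m³
  material H: E = 65.90 GPa, ρ = 2211 kg/m³
  material H: M = 1.83×10⁻³
  material J: M = 1.27×10⁻³
Material H ranks first.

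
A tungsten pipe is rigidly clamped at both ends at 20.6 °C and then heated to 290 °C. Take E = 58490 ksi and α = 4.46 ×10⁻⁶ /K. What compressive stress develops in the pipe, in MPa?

E = 58490 ksi = 403.3 GPa.
ΔT = 269.4 K. Constrained thermal stress σ = E·α·ΔT = 403.3×10³ MPa × 4.46×10⁻⁶ × 269.4 = 485 MPa (compressive).

485 MPa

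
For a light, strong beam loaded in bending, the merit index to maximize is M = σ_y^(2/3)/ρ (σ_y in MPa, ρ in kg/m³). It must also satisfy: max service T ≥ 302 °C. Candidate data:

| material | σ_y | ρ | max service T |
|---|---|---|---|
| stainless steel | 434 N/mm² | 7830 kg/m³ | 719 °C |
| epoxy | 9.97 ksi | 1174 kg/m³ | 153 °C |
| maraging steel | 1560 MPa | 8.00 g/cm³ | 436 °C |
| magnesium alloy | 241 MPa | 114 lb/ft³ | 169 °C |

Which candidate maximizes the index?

Screen on constraints: max service T ≥ 302 °C. Survivors: stainless steel, maraging steel.
In SI units:
  stainless steel: σ_y = 434.0 MPa, ρ = 7830 kg/m³
  maraging steel: σ_y = 1560 MPa, ρ = 8000 kg/m³
  maraging steel: M = 16.8×10⁻³
  stainless steel: M = 7.32×10⁻³
Highest index: maraging steel.

maraging steel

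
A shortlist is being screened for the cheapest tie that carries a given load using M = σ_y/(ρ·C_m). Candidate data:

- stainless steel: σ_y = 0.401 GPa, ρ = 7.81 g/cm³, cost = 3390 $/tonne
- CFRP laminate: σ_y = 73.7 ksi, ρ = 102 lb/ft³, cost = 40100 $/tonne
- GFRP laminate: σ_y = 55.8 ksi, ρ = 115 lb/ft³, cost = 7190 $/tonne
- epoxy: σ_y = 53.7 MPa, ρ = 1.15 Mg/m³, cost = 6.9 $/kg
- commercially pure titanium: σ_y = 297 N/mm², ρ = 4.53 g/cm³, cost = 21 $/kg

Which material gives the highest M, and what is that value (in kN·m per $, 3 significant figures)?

GFRP laminate, M = 29.0 kN·m per $

Normalizing units and computing the index:
  stainless steel: σ_y = 401.0 MPa, ρ = 7810 kg/m³, cost = 3.390 $/kg
  CFRP laminate: σ_y = 508.1 MPa, ρ = 1634 kg/m³, cost = 40.10 $/kg
  GFRP laminate: σ_y = 384.7 MPa, ρ = 1842 kg/m³, cost = 7.190 $/kg
  epoxy: σ_y = 53.70 MPa, ρ = 1150 kg/m³, cost = 6.900 $/kg
  commercially pure titanium: σ_y = 297.0 MPa, ρ = 4530 kg/m³, cost = 21.00 $/kg
  GFRP laminate: M = 29.0 kN·m per $
  stainless steel: M = 15.1 kN·m per $
  CFRP laminate: M = 7.76 kN·m per $
  epoxy: M = 6.77 kN·m per $
  commercially pure titanium: M = 3.12 kN·m per $
GFRP laminate has the largest M.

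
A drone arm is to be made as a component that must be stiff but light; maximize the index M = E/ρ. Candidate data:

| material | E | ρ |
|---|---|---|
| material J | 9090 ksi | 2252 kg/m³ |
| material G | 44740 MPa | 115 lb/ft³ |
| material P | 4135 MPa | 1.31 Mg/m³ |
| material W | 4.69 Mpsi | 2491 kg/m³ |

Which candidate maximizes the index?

Normalizing units and computing the index:
  material J: E = 62.67 GPa, ρ = 2252 kg/m³
  material G: E = 44.74 GPa, ρ = 1842 kg/m³
  material P: E = 4.135 GPa, ρ = 1310 kg/m³
  material W: E = 32.34 GPa, ρ = 2491 kg/m³
  material J: M = 27.8 MN·m/kg
  material G: M = 24.3 MN·m/kg
  material W: M = 13.0 MN·m/kg
  material P: M = 3.16 MN·m/kg
Material J ranks first.

material J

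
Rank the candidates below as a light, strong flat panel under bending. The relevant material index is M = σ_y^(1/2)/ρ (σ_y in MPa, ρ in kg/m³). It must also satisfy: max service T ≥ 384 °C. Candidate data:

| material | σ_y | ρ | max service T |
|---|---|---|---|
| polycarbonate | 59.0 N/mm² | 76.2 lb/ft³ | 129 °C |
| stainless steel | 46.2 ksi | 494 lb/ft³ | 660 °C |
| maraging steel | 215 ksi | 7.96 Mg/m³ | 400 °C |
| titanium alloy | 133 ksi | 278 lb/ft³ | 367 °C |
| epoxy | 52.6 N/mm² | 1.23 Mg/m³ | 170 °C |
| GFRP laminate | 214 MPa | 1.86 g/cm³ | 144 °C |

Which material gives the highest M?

Screen on constraints: max service T ≥ 384 °C. Survivors: stainless steel, maraging steel.
Convert each candidate to consistent units, then evaluate M:
  stainless steel: σ_y = 318.5 MPa, ρ = 7913 kg/m³
  maraging steel: σ_y = 1482 MPa, ρ = 7960 kg/m³
  maraging steel: M = 4.84×10⁻³
  stainless steel: M = 2.26×10⁻³
Maraging steel has the largest M.

maraging steel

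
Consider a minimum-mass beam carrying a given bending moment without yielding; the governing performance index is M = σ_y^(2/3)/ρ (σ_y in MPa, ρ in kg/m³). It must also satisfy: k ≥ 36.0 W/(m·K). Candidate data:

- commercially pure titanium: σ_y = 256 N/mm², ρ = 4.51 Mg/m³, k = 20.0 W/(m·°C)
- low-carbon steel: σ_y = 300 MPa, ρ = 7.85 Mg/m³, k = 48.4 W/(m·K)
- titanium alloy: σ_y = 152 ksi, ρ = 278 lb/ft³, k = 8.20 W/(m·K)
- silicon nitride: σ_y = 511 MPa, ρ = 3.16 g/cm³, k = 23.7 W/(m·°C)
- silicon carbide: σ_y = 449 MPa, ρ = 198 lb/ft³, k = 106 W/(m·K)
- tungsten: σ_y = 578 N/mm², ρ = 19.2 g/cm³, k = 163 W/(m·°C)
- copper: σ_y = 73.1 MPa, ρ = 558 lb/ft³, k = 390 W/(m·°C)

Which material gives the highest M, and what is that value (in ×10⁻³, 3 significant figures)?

Screen on constraints: k ≥ 36.0 W/(m·K). Survivors: low-carbon steel, silicon carbide, tungsten, copper.
In SI units:
  low-carbon steel: σ_y = 300.0 MPa, ρ = 7850 kg/m³
  silicon carbide: σ_y = 449.0 MPa, ρ = 3172 kg/m³
  tungsten: σ_y = 578.0 MPa, ρ = 19200 kg/m³
  copper: σ_y = 73.10 MPa, ρ = 8938 kg/m³
  silicon carbide: M = 18.5×10⁻³
  low-carbon steel: M = 5.71×10⁻³
  tungsten: M = 3.61×10⁻³
  copper: M = 1.96×10⁻³
Silicon carbide ranks first.

silicon carbide, M = 18.5×10⁻³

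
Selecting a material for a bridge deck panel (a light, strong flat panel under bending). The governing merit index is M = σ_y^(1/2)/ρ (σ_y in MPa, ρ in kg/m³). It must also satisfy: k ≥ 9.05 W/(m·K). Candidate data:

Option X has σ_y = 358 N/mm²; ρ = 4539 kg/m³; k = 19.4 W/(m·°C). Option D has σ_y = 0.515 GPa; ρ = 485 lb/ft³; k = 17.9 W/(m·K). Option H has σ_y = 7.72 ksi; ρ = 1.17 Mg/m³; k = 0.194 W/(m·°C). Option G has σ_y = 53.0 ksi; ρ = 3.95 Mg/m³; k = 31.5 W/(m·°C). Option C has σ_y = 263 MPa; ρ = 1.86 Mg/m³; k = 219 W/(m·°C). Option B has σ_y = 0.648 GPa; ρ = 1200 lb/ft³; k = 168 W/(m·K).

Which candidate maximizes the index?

option C

Screen on constraints: k ≥ 9.05 W/(m·K). Survivors: option X, option D, option G, option C, option B.
After converting to SI:
  option X: σ_y = 358.0 MPa, ρ = 4539 kg/m³
  option D: σ_y = 515.0 MPa, ρ = 7769 kg/m³
  option G: σ_y = 365.4 MPa, ρ = 3950 kg/m³
  option C: σ_y = 263.0 MPa, ρ = 1860 kg/m³
  option B: σ_y = 648.0 MPa, ρ = 19220 kg/m³
  option C: M = 8.72×10⁻³
  option G: M = 4.84×10⁻³
  option X: M = 4.17×10⁻³
  option D: M = 2.92×10⁻³
  option B: M = 1.32×10⁻³
The maximum is for option C.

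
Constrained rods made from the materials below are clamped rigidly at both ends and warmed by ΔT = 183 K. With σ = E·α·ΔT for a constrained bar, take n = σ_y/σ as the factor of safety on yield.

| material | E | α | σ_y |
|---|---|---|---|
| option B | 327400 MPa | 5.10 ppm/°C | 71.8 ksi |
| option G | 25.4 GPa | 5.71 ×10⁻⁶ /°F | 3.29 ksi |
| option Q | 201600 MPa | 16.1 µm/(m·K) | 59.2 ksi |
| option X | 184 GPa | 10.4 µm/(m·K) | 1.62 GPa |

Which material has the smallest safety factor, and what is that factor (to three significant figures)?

In consistent units (E in GPa, α in ×10⁻⁶/K, σ_y in MPa):
  option B: E = 327.4, α = 5.10, σ_y = 495.0 → σ = 306 MPa, n = 1.62
  option G: E = 25.40, α = 10.3, σ_y = 22.68 → σ = 47.8 MPa, n = 0.475
  option Q: E = 201.6, α = 16.1, σ_y = 408.2 → σ = 594 MPa, n = 0.687
  option X: E = 184.0, α = 10.4, σ_y = 1620 → σ = 350 MPa, n = 4.63
Smallest n: option G with n = 0.475.

option G, n = 0.475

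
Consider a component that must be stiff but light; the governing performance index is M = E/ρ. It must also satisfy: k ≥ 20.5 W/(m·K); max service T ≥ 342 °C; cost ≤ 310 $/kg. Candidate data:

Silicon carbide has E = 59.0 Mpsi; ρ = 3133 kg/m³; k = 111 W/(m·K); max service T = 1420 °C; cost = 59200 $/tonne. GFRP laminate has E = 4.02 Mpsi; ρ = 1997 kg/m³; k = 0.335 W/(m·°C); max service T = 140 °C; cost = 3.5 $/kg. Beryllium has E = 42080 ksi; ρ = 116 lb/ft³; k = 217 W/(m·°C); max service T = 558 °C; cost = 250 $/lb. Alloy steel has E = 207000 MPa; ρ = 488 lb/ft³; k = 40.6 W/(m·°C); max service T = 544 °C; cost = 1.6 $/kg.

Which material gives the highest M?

Screen on constraints: k ≥ 20.5 W/(m·K); max service T ≥ 342 °C; cost ≤ 310 $/kg. Survivors: silicon carbide, alloy steel.
Normalizing units and computing the index:
  silicon carbide: E = 406.8 GPa, ρ = 3133 kg/m³
  alloy steel: E = 207.0 GPa, ρ = 7817 kg/m³
  silicon carbide: M = 130 MN·m/kg
  alloy steel: M = 26.5 MN·m/kg
The maximum is for silicon carbide.

silicon carbide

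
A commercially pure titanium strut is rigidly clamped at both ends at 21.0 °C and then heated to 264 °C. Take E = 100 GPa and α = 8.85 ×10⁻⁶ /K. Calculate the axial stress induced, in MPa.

215 MPa

ΔT = 243.0 K. Constrained thermal stress σ = E·α·ΔT = 100.0×10³ MPa × 8.85×10⁻⁶ × 243.0 = 215 MPa (compressive).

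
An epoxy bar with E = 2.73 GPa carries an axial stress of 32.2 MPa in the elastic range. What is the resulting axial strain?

ε = σ/E = 32.2 / 2730 = 0.0118.

0.0118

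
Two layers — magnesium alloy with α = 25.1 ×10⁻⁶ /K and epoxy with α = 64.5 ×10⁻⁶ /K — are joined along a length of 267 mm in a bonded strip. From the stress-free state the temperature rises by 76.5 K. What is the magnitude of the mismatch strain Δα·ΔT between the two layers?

Δα = |25.1 − 64.5|×10⁻⁶/K = 39.4×10⁻⁶/K.
Mismatch strain = Δα·ΔT = 39.4×10⁻⁶ × 76.5 = 3.01×10⁻³.

3.01×10⁻³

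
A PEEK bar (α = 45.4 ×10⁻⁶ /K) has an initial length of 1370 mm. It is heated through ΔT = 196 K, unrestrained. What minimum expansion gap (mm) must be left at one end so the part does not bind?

12.2 mm

ΔL = α·L₀·ΔT = 45.4×10⁻⁶ × 1370 mm × 196.0 K = 12.2 mm.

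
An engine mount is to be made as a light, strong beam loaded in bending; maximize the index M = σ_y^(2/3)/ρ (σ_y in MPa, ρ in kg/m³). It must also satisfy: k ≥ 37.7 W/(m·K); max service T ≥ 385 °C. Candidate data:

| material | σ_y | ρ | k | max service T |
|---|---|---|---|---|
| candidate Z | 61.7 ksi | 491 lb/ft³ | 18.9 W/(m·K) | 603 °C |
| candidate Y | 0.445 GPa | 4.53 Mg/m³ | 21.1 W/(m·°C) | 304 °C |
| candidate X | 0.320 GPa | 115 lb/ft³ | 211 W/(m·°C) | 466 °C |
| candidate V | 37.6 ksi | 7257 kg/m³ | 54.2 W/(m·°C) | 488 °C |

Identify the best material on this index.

candidate X

Screen on constraints: k ≥ 37.7 W/(m·K); max service T ≥ 385 °C. Survivors: candidate X, candidate V.
Putting every candidate on a common basis:
  candidate X: σ_y = 320.0 MPa, ρ = 1842 kg/m³
  candidate V: σ_y = 259.2 MPa, ρ = 7257 kg/m³
  candidate X: M = 25.4×10⁻³
  candidate V: M = 5.60×10⁻³
Candidate X has the largest M.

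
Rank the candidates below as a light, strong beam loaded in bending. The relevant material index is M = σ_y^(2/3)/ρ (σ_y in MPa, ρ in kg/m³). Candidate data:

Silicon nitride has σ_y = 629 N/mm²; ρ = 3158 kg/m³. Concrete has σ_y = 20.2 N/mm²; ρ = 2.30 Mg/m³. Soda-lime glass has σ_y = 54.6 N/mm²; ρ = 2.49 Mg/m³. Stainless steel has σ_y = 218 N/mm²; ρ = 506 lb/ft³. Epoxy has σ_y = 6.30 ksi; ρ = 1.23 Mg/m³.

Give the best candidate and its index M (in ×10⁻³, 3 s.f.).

silicon nitride, M = 23.2×10⁻³

In SI units:
  silicon nitride: σ_y = 629.0 MPa, ρ = 3158 kg/m³
  concrete: σ_y = 20.20 MPa, ρ = 2300 kg/m³
  soda-lime glass: σ_y = 54.60 MPa, ρ = 2490 kg/m³
  stainless steel: σ_y = 218.0 MPa, ρ = 8105 kg/m³
  epoxy: σ_y = 43.44 MPa, ρ = 1230 kg/m³
  silicon nitride: M = 23.2×10⁻³
  epoxy: M = 10.0×10⁻³
  soda-lime glass: M = 5.78×10⁻³
  stainless steel: M = 4.47×10⁻³
  concrete: M = 3.22×10⁻³
Silicon nitride has the largest M.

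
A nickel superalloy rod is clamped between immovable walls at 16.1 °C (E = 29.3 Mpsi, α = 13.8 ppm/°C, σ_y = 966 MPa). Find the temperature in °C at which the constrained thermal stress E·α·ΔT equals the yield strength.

363 °C

E = 29.3 Mpsi = 202.0 GPa.
E·α·ΔT = 966.0 MPa ⇒ ΔT = 966.0 / (202.0×10³ × 13.8×10⁻⁶) = 346.5 K.
T = 16.1 + 346.5 = 362.6 °C.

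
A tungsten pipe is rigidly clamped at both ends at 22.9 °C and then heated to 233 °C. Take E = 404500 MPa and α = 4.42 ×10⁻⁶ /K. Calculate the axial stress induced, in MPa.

376 MPa

E = 404500 MPa = 404.5 GPa.
ΔT = 210.1 K. Constrained thermal stress σ = E·α·ΔT = 404.5×10³ MPa × 4.42×10⁻⁶ × 210.1 = 376 MPa (compressive).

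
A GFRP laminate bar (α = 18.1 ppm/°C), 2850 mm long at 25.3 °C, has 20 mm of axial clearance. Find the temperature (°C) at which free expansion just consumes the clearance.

413 °C

α·L₀·ΔT = 20.0 mm ⇒ ΔT = 20.0 / (18.1×10⁻⁶ × 2850.0) = 387.7 K.
T = 25.3 + 387.7 = 413.0 °C.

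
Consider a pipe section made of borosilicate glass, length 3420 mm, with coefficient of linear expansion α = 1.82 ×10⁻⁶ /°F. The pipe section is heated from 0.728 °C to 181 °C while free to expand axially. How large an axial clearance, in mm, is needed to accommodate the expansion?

Convert α: 1.82×10⁻⁶/°F × (9/5) = 3.28×10⁻⁶/K.
ΔT = 181 − 0.728 = 180.3 K.
ΔL = α·L₀·ΔT = 3.28×10⁻⁶ × 3420 mm × 180.3 K = 2.02 mm.

2.02 mm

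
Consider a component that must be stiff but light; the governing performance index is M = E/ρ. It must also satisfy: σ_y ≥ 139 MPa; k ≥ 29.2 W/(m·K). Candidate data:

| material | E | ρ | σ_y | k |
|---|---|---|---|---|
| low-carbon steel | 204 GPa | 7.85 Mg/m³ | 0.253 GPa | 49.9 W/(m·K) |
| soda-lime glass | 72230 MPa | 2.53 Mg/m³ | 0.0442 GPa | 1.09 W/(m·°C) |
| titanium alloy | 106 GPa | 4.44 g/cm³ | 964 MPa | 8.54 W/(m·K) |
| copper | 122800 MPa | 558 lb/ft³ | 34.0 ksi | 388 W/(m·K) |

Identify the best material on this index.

low-carbon steel

Screen on constraints: σ_y ≥ 139 MPa; k ≥ 29.2 W/(m·K). Survivors: low-carbon steel, copper.
Convert each candidate to consistent units, then evaluate M:
  low-carbon steel: E = 204.0 GPa, ρ = 7850 kg/m³
  copper: E = 122.8 GPa, ρ = 8938 kg/m³
  low-carbon steel: M = 26.0 MN·m/kg
  copper: M = 13.7 MN·m/kg
Low-carbon steel ranks first.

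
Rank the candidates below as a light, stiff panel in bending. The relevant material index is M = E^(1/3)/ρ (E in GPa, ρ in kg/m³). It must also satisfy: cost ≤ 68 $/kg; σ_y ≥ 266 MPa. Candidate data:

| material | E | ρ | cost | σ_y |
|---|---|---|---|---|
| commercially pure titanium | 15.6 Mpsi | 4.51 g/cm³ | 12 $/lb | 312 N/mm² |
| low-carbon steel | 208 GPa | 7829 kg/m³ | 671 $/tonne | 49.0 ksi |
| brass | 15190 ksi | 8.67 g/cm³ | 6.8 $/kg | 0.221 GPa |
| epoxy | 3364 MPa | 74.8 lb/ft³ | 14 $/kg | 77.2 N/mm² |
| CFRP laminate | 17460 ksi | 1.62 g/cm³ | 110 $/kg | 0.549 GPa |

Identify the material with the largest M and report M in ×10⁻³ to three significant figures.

commercially pure titanium, M = 1.05×10⁻³

Screen on constraints: cost ≤ 68 $/kg; σ_y ≥ 266 MPa. Survivors: commercially pure titanium, low-carbon steel.
Putting every candidate on a common basis:
  commercially pure titanium: E = 107.6 GPa, ρ = 4510 kg/m³
  low-carbon steel: E = 208.0 GPa, ρ = 7829 kg/m³
  commercially pure titanium: M = 1.05×10⁻³
  low-carbon steel: M = 0.757×10⁻³
Highest index: commercially pure titanium.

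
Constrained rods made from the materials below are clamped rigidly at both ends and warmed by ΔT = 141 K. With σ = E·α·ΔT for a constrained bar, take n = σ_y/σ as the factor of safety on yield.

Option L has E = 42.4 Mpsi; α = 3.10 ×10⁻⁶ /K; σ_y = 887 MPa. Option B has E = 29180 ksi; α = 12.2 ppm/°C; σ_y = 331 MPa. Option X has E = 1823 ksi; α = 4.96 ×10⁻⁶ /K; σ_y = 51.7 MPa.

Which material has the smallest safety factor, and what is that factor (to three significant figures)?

option B, n = 0.956

In consistent units (E in GPa, α in ×10⁻⁶/K, σ_y in MPa):
  option L: E = 292.3, α = 3.10, σ_y = 887.0 → σ = 128 MPa, n = 6.94
  option B: E = 201.2, α = 12.2, σ_y = 331.0 → σ = 346 MPa, n = 0.956
  option X: E = 12.57, α = 4.96, σ_y = 51.70 → σ = 8.79 MPa, n = 5.88
The minimum is option B at n = 0.956.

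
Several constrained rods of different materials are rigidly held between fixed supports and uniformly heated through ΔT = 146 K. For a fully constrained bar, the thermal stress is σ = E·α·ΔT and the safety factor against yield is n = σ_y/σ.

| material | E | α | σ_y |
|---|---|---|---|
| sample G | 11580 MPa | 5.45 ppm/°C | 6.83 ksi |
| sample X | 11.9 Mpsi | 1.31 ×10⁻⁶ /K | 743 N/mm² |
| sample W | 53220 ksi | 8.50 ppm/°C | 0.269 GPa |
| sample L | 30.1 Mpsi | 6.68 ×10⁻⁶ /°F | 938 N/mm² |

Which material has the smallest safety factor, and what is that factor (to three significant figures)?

With everything in SI (GPa, ×10⁻⁶/K, MPa):
  sample G: E = 11.58, α = 5.45, σ_y = 47.09 → σ = 9.21 MPa, n = 5.11
  sample X: E = 82.05, α = 1.31, σ_y = 743.0 → σ = 15.7 MPa, n = 47.3
  sample W: E = 366.9, α = 8.50, σ_y = 269.0 → σ = 455 MPa, n = 0.591
  sample L: E = 207.5, α = 12.0, σ_y = 938.0 → σ = 364 MPa, n = 2.57
The minimum is sample W at n = 0.591.

sample W, n = 0.591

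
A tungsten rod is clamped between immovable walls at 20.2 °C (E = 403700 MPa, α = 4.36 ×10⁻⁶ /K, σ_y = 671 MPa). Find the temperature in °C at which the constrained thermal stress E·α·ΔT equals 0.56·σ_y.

234 °C

E = 403700 MPa = 403.7 GPa.
E·α·ΔT = 375.8 MPa ⇒ ΔT = 375.8 / (403.7×10³ × 4.36×10⁻⁶) = 213.5 K.
T = 20.2 + 213.5 = 233.7 °C.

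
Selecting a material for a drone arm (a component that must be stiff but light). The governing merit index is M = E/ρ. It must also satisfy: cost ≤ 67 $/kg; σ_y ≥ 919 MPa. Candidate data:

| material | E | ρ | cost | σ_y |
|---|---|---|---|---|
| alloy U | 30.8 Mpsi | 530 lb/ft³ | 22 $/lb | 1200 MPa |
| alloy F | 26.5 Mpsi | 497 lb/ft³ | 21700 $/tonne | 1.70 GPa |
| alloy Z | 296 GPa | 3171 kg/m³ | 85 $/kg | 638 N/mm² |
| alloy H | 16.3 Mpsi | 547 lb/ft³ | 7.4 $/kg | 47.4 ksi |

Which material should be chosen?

alloy U

Screen on constraints: cost ≤ 67 $/kg; σ_y ≥ 919 MPa. Survivors: alloy U, alloy F.
In SI units:
  alloy U: E = 212.4 GPa, ρ = 8490 kg/m³
  alloy F: E = 182.7 GPa, ρ = 7961 kg/m³
  alloy U: M = 25.0 MN·m/kg
  alloy F: M = 23.0 MN·m/kg
Alloy U ranks first.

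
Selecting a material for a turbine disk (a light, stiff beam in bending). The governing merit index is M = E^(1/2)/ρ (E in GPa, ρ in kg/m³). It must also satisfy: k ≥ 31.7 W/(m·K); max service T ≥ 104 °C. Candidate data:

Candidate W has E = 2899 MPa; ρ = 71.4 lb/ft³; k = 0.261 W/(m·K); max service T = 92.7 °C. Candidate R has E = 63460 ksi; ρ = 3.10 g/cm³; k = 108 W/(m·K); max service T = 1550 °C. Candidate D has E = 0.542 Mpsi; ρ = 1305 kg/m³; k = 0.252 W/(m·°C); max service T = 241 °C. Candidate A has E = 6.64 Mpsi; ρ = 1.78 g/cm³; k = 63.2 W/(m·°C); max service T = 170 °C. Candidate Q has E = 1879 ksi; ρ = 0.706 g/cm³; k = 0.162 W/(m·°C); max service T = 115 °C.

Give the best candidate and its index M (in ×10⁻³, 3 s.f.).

Screen on constraints: k ≥ 31.7 W/(m·K); max service T ≥ 104 °C. Survivors: candidate R, candidate A.
In SI units:
  candidate R: E = 437.5 GPa, ρ = 3100 kg/m³
  candidate A: E = 45.78 GPa, ρ = 1780 kg/m³
  candidate R: M = 6.75×10⁻³
  candidate A: M = 3.80×10⁻³
The maximum is for candidate R.

candidate R, M = 6.75×10⁻³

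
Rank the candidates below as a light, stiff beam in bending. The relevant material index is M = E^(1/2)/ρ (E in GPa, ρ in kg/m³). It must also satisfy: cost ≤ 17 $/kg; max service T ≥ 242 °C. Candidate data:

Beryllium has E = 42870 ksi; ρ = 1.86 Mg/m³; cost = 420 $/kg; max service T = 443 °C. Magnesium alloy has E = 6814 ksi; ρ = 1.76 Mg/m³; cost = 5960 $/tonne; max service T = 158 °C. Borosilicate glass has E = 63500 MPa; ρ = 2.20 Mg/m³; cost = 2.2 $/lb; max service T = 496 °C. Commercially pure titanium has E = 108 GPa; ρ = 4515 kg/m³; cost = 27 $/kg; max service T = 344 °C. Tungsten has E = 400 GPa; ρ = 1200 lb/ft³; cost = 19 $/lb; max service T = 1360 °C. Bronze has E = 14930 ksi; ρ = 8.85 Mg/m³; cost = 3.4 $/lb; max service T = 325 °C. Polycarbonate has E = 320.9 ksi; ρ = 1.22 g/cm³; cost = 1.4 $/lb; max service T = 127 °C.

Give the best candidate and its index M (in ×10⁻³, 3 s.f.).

Screen on constraints: cost ≤ 17 $/kg; max service T ≥ 242 °C. Survivors: borosilicate glass, bronze.
In SI units:
  borosilicate glass: E = 63.50 GPa, ρ = 2200 kg/m³
  bronze: E = 102.9 GPa, ρ = 8850 kg/m³
  borosilicate glass: M = 3.62×10⁻³
  bronze: M = 1.15×10⁻³
The maximum is for borosilicate glass.

borosilicate glass, M = 3.62×10⁻³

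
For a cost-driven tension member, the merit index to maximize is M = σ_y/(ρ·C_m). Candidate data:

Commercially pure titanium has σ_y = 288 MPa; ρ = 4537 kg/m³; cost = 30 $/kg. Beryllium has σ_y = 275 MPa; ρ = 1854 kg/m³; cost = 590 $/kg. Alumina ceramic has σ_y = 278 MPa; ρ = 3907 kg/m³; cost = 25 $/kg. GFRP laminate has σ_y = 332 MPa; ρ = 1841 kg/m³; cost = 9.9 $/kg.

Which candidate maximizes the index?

GFRP laminate

Computing M directly (units already consistent):
  GFRP laminate: M = 18.2 kN·m per $
  alumina ceramic: M = 2.85 kN·m per $
  commercially pure titanium: M = 2.12 kN·m per $
  beryllium: M = 0.251 kN·m per $
The maximum is for GFRP laminate.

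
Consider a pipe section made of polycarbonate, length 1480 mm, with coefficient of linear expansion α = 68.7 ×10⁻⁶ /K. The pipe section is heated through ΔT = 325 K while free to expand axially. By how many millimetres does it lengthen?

33.0 mm

ΔL = α·L₀·ΔT = 68.7×10⁻⁶ × 1480 mm × 325.0 K = 33.0 mm.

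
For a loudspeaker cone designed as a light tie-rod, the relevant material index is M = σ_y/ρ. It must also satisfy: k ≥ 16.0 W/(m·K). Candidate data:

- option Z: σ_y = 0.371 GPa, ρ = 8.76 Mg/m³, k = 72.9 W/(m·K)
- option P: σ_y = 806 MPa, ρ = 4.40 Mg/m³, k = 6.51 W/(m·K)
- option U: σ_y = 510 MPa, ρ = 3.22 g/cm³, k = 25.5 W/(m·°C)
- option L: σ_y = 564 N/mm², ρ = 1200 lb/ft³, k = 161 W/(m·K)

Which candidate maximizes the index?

Screen on constraints: k ≥ 16.0 W/(m·K). Survivors: option Z, option U, option L.
Normalizing units and computing the index:
  option Z: σ_y = 371.0 MPa, ρ = 8760 kg/m³
  option U: σ_y = 510.0 MPa, ρ = 3220 kg/m³
  option L: σ_y = 564.0 MPa, ρ = 19220 kg/m³
  option U: M = 158 kN·m/kg
  option Z: M = 42.4 kN·m/kg
  option L: M = 29.3 kN·m/kg
Highest index: option U.

option U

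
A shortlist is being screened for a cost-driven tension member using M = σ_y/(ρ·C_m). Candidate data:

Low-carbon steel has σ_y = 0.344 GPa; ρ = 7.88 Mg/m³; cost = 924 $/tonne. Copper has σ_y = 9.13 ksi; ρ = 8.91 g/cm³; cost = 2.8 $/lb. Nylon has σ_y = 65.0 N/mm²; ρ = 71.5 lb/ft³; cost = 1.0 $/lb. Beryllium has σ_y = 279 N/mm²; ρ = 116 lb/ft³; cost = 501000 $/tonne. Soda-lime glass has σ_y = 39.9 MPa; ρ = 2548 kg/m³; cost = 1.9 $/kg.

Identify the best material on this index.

After converting to SI:
  low-carbon steel: σ_y = 344.0 MPa, ρ = 7880 kg/m³, cost = 0.9240 $/kg
  copper: σ_y = 62.95 MPa, ρ = 8910 kg/m³, cost = 6.173 $/kg
  nylon: σ_y = 65.00 MPa, ρ = 1145 kg/m³, cost = 2.205 $/kg
  beryllium: σ_y = 279.0 MPa, ρ = 1858 kg/m³, cost = 501.0 $/kg
  soda-lime glass: σ_y = 39.90 MPa, ρ = 2548 kg/m³, cost = 1.900 $/kg
  low-carbon steel: M = 47.2 kN·m per $
  nylon: M = 25.7 kN·m per $
  soda-lime glass: M = 8.24 kN·m per $
  copper: M = 1.14 kN·m per $
  beryllium: M = 0.300 kN·m per $
Low-carbon steel has the largest M.

low-carbon steel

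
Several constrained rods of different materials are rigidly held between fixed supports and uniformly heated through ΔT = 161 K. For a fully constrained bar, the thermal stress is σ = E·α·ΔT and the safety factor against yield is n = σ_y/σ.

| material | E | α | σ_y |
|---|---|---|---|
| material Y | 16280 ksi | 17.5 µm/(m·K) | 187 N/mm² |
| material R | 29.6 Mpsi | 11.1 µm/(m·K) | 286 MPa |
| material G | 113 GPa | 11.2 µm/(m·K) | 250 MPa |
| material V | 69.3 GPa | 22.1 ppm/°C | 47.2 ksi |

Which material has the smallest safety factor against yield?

material Y

With everything in SI (GPa, ×10⁻⁶/K, MPa):
  material Y: E = 112.2, α = 17.5, σ_y = 187.0 → σ = 316 MPa, n = 0.591
  material R: E = 204.1, α = 11.1, σ_y = 286.0 → σ = 365 MPa, n = 0.784
  material G: E = 113.0, α = 11.2, σ_y = 250.0 → σ = 204 MPa, n = 1.23
  material V: E = 69.30, α = 22.1, σ_y = 325.4 → σ = 247 MPa, n = 1.32
Smallest n: material Y with n = 0.591.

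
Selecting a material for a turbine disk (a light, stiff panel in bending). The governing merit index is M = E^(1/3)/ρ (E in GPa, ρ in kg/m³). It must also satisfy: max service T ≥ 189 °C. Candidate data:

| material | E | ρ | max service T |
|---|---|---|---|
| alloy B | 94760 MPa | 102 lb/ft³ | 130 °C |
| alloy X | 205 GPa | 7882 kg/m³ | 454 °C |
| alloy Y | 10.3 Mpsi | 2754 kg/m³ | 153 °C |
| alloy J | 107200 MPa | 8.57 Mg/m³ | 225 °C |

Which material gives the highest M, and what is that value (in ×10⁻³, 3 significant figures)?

Screen on constraints: max service T ≥ 189 °C. Survivors: alloy X, alloy J.
Convert each candidate to consistent units, then evaluate M:
  alloy X: E = 205.0 GPa, ρ = 7882 kg/m³
  alloy J: E = 107.2 GPa, ρ = 8570 kg/m³
  alloy X: M = 0.748×10⁻³
  alloy J: M = 0.554×10⁻³
Highest index: alloy X.

alloy X, M = 0.748×10⁻³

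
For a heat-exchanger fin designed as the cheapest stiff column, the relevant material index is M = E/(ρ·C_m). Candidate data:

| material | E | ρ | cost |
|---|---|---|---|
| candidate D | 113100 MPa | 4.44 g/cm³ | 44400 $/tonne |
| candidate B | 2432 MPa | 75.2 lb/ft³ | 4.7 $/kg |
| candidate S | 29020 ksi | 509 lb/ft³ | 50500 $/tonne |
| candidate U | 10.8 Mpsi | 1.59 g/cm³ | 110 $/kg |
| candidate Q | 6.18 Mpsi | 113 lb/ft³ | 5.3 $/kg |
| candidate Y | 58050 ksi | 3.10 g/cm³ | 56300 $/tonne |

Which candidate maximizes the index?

After converting to SI:
  candidate D: E = 113.1 GPa, ρ = 4440 kg/m³, cost = 44.40 $/kg
  candidate B: E = 2.432 GPa, ρ = 1205 kg/m³, cost = 4.700 $/kg
  candidate S: E = 200.1 GPa, ρ = 8153 kg/m³, cost = 50.50 $/kg
  candidate U: E = 74.46 GPa, ρ = 1590 kg/m³, cost = 110.0 $/kg
  candidate Q: E = 42.61 GPa, ρ = 1810 kg/m³, cost = 5.300 $/kg
  candidate Y: E = 400.2 GPa, ρ = 3100 kg/m³, cost = 56.30 $/kg
  candidate Q: M = 4.44 MN·m per $
  candidate Y: M = 2.29 MN·m per $
  candidate D: M = 0.574 MN·m per $
  candidate S: M = 0.486 MN·m per $
  candidate B: M = 0.430 MN·m per $
  candidate U: M = 0.426 MN·m per $
Candidate Q has the largest M.

candidate Q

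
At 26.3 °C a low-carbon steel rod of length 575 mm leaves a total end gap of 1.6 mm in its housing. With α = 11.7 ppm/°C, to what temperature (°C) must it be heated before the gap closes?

264 °C

α·L₀·ΔT = 1.6 mm ⇒ ΔT = 1.6 / (11.7×10⁻⁶ × 575.0) = 237.8 K.
T = 26.3 + 237.8 = 264.1 °C.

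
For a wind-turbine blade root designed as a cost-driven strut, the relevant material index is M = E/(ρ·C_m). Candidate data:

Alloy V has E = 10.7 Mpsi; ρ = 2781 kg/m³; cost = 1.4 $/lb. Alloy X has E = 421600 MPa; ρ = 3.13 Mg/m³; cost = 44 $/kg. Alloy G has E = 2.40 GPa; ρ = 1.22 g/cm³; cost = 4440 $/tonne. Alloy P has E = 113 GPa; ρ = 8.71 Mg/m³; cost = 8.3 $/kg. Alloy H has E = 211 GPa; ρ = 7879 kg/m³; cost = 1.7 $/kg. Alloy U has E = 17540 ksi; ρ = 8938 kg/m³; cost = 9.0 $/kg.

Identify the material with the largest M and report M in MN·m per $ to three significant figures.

alloy H, M = 15.8 MN·m per $

Convert each candidate to consistent units, then evaluate M:
  alloy V: E = 73.77 GPa, ρ = 2781 kg/m³, cost = 3.086 $/kg
  alloy X: E = 421.6 GPa, ρ = 3130 kg/m³, cost = 44.00 $/kg
  alloy G: E = 2.400 GPa, ρ = 1220 kg/m³, cost = 4.440 $/kg
  alloy P: E = 113.0 GPa, ρ = 8710 kg/m³, cost = 8.300 $/kg
  alloy H: E = 211.0 GPa, ρ = 7879 kg/m³, cost = 1.700 $/kg
  alloy U: E = 120.9 GPa, ρ = 8938 kg/m³, cost = 9.000 $/kg
  alloy H: M = 15.8 MN·m per $
  alloy V: M = 8.60 MN·m per $
  alloy X: M = 3.06 MN·m per $
  alloy P: M = 1.56 MN·m per $
  alloy U: M = 1.50 MN·m per $
  alloy G: M = 0.443 MN·m per $
The maximum is for alloy H.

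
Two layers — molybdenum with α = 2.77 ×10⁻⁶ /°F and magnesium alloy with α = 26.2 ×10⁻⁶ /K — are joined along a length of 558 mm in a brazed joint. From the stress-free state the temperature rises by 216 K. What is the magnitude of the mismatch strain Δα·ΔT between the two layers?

4.58×10⁻³

molybdenum: α = 2.77×10⁻⁶/°F × 9/5 = 4.99×10⁻⁶/K.
Δα = |4.99 − 26.2|×10⁻⁶/K = 21.2×10⁻⁶/K.
Mismatch strain = Δα·ΔT = 21.2×10⁻⁶ × 216.0 = 4.58×10⁻³.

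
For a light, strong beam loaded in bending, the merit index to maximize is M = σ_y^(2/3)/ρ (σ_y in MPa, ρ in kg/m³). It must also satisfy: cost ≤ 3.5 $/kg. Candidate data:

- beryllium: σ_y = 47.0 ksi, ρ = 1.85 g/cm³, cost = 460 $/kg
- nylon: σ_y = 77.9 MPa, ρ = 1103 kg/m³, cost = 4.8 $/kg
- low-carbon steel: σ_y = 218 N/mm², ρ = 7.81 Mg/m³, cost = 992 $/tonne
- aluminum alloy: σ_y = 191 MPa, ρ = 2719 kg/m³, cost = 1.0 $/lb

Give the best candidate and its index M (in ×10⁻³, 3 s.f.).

aluminum alloy, M = 12.2×10⁻³

Screen on constraints: cost ≤ 3.5 $/kg. Survivors: low-carbon steel, aluminum alloy.
In SI units:
  low-carbon steel: σ_y = 218.0 MPa, ρ = 7810 kg/m³
  aluminum alloy: σ_y = 191.0 MPa, ρ = 2719 kg/m³
  aluminum alloy: M = 12.2×10⁻³
  low-carbon steel: M = 4.64×10⁻³
Aluminum alloy has the largest M.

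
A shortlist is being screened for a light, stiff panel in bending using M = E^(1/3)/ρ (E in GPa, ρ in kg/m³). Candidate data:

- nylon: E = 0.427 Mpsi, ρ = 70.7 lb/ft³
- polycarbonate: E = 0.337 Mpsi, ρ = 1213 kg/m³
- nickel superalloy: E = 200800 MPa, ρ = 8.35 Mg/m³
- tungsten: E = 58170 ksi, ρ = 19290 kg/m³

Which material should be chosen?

nylon

Putting every candidate on a common basis:
  nylon: E = 2.944 GPa, ρ = 1133 kg/m³
  polycarbonate: E = 2.324 GPa, ρ = 1213 kg/m³
  nickel superalloy: E = 200.8 GPa, ρ = 8350 kg/m³
  tungsten: E = 401.1 GPa, ρ = 19290 kg/m³
  nylon: M = 1.27×10⁻³
  polycarbonate: M = 1.09×10⁻³
  nickel superalloy: M = 0.701×10⁻³
  tungsten: M = 0.382×10⁻³
The maximum is for nylon.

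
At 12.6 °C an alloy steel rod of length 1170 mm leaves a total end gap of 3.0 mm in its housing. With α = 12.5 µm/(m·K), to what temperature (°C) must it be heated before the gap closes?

218 °C

α·L₀·ΔT = 3.0 mm ⇒ ΔT = 3.0 / (12.5×10⁻⁶ × 1170.0) = 205.1 K.
T = 12.6 + 205.1 = 217.7 °C.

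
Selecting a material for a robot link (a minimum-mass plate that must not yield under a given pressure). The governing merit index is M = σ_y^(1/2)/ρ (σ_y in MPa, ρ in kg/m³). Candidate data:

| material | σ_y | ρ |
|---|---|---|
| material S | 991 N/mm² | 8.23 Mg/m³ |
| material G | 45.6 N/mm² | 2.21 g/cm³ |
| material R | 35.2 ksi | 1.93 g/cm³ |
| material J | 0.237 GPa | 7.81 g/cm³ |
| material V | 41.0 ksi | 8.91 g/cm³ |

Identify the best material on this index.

material R

Putting every candidate on a common basis:
  material S: σ_y = 991.0 MPa, ρ = 8230 kg/m³
  material G: σ_y = 45.60 MPa, ρ = 2210 kg/m³
  material R: σ_y = 242.7 MPa, ρ = 1930 kg/m³
  material J: σ_y = 237.0 MPa, ρ = 7810 kg/m³
  material V: σ_y = 282.7 MPa, ρ = 8910 kg/m³
  material R: M = 8.07×10⁻³
  material S: M = 3.83×10⁻³
  material G: M = 3.06×10⁻³
  material J: M = 1.97×10⁻³
  material V: M = 1.89×10⁻³
The maximum is for material R.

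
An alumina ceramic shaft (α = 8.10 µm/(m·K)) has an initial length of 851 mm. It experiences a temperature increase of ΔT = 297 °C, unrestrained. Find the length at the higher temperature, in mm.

ΔL = α·L₀·ΔT = 8.10×10⁻⁶ × 851 mm × 297.0 K = 2.05 mm.
L = L₀ + ΔL = 851 + 2.05 = 853.05 mm.

853.05 mm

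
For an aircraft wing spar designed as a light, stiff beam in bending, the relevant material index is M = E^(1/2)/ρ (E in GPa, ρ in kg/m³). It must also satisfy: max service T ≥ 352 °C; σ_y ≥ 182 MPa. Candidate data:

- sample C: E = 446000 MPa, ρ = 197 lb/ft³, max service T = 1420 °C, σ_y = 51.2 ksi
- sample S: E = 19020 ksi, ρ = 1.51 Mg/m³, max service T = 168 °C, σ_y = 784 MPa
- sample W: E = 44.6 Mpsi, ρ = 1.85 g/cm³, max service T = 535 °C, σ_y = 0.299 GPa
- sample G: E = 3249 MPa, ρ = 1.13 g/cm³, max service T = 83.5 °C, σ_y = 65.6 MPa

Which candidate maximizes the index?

sample W

Screen on constraints: max service T ≥ 352 °C; σ_y ≥ 182 MPa. Survivors: sample C, sample W.
After converting to SI:
  sample C: E = 446.0 GPa, ρ = 3156 kg/m³
  sample W: E = 307.5 GPa, ρ = 1850 kg/m³
  sample W: M = 9.48×10⁻³
  sample C: M = 6.69×10⁻³
Sample W ranks first.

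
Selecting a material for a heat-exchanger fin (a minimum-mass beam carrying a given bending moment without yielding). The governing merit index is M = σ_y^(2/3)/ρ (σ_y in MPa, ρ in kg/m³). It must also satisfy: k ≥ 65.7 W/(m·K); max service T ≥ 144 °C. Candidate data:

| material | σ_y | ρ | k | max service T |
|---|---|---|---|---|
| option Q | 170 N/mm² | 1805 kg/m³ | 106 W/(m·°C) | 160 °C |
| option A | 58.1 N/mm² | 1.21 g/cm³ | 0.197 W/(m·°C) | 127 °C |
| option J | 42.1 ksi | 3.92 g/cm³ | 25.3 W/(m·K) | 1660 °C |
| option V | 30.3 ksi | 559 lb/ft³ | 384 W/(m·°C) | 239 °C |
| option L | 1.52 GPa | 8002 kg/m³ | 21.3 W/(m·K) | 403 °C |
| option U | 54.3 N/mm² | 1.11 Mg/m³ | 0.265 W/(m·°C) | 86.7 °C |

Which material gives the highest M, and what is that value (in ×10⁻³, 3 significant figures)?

option Q, M = 17.0×10⁻³

Screen on constraints: k ≥ 65.7 W/(m·K); max service T ≥ 144 °C. Survivors: option Q, option V.
Convert each candidate to consistent units, then evaluate M:
  option Q: σ_y = 170.0 MPa, ρ = 1805 kg/m³
  option V: σ_y = 208.9 MPa, ρ = 8954 kg/m³
  option Q: M = 17.0×10⁻³
  option V: M = 3.93×10⁻³
Option Q ranks first.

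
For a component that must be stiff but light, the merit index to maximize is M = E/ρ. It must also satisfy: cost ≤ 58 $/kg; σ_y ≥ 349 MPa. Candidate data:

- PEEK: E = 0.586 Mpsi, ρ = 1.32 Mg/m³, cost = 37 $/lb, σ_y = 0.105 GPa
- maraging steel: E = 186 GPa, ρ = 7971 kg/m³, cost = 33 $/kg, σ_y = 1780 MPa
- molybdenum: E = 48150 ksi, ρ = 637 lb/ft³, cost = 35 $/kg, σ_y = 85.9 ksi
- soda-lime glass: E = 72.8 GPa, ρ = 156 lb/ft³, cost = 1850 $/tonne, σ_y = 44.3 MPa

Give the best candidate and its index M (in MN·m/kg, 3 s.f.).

Screen on constraints: cost ≤ 58 $/kg; σ_y ≥ 349 MPa. Survivors: maraging steel, molybdenum.
Putting every candidate on a common basis:
  maraging steel: E = 186.0 GPa, ρ = 7971 kg/m³
  molybdenum: E = 332.0 GPa, ρ = 10200 kg/m³
  molybdenum: M = 32.5 MN·m/kg
  maraging steel: M = 23.3 MN·m/kg
Molybdenum ranks first.

molybdenum, M = 32.5 MN·m/kg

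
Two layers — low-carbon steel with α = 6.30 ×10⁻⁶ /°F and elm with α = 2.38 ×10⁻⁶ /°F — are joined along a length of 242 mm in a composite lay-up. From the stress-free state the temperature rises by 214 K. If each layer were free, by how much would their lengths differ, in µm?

365 µm

low-carbon steel: α = 6.30×10⁻⁶/°F × 9/5 = 11.3×10⁻⁶/K.
elm: α = 2.38×10⁻⁶/°F × 9/5 = 4.28×10⁻⁶/K.
Δα = |11.3 − 4.28|×10⁻⁶/K = 7.06×10⁻⁶/K.
ΔL_mismatch = Δα·L·ΔT = 7.06×10⁻⁶ × 242.0 mm × 214.0 K = 365 µm.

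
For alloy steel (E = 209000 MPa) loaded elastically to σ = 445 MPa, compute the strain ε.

2.13×10⁻³

E = 209000 MPa = 209.0 GPa = 209000 MPa.
ε = σ/E = 445 / 209000 = 2.13×10⁻³.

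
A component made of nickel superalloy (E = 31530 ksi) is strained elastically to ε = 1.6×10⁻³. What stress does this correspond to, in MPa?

348 MPa

E = 31530 ksi = 217.4 GPa.
σ = E·ε = 217400 MPa × 1.6×10⁻³ = 348 MPa.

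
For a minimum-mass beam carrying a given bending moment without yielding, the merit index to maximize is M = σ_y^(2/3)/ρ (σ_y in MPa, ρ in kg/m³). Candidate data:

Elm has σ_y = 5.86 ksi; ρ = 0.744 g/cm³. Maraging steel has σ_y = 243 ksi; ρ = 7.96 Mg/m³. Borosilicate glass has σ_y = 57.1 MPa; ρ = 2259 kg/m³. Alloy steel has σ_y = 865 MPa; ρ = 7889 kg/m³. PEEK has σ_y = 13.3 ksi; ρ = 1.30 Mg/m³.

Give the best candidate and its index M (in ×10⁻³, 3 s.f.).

maraging steel, M = 17.7×10⁻³

Putting every candidate on a common basis:
  elm: σ_y = 40.40 MPa, ρ = 744.0 kg/m³
  maraging steel: σ_y = 1675 MPa, ρ = 7960 kg/m³
  borosilicate glass: σ_y = 57.10 MPa, ρ = 2259 kg/m³
  alloy steel: σ_y = 865.0 MPa, ρ = 7889 kg/m³
  PEEK: σ_y = 91.70 MPa, ρ = 1300 kg/m³
  maraging steel: M = 17.7×10⁻³
  elm: M = 15.8×10⁻³
  PEEK: M = 15.6×10⁻³
  alloy steel: M = 11.5×10⁻³
  borosilicate glass: M = 6.56×10⁻³
Highest index: maraging steel.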